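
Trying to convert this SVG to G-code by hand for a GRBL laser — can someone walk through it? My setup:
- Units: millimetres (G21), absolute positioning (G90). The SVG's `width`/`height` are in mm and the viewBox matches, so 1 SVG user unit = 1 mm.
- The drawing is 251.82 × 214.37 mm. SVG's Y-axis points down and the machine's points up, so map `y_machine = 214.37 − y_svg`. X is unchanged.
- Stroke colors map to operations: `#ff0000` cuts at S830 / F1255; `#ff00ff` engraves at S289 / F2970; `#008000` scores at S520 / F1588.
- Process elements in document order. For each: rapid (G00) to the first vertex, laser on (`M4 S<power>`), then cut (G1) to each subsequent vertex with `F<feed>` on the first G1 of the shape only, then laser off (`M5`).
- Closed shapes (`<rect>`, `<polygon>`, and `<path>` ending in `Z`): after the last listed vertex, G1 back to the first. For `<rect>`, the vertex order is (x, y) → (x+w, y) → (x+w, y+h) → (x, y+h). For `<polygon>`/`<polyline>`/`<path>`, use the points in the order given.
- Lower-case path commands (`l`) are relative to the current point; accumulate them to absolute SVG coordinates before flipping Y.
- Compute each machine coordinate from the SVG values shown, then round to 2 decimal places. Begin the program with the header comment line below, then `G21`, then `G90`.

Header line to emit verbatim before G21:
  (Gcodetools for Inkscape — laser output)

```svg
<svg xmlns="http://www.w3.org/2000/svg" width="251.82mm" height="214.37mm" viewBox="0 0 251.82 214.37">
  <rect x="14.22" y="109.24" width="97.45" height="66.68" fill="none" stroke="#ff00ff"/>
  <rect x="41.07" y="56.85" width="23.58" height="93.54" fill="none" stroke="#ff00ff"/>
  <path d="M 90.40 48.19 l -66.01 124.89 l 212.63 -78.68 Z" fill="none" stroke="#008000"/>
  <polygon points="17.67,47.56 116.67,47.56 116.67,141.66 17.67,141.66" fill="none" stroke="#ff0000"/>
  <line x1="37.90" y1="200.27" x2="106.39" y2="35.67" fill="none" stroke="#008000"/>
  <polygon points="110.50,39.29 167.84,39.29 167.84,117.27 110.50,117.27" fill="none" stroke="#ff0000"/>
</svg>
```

(Gcodetools for Inkscape — laser output)
G21
G90
G00 X14.22 Y105.13
M4 S289
G1 X111.67 Y105.13 F2970
G1 X111.67 Y38.45
G1 X14.22 Y38.45
G1 X14.22 Y105.13
M5
G00 X41.07 Y157.52
M4 S289
G1 X64.65 Y157.52 F2970
G1 X64.65 Y63.98
G1 X41.07 Y63.98
G1 X41.07 Y157.52
M5
G00 X90.40 Y166.18
M4 S520
G1 X24.39 Y41.29 F1588
G1 X237.02 Y119.97
G1 X90.40 Y166.18
M5
G00 X17.67 Y166.81
M4 S830
G1 X116.67 Y166.81 F1255
G1 X116.67 Y72.71
G1 X17.67 Y72.71
G1 X17.67 Y166.81
M5
G00 X37.90 Y14.10
M4 S520
G1 X106.39 Y178.70 F1588
M5
G00 X110.50 Y175.08
M4 S830
G1 X167.84 Y175.08 F1255
G1 X167.84 Y97.10
G1 X110.50 Y97.10
G1 X110.50 Y175.08
M5

viewBox `0 0 251.82 214.37` with mm width/height → 1 unit = 1 mm. Flip: y_m = 214.37 − y_svg.

**Shape 1** — `<rect>` rectangle, stroke `#ff00ff` → engrave (S289, F2970). Machine vertices: (14.22,105.13) → (111.67,105.13) → (111.67,38.45) → (14.22,38.45) → (14.22,105.13). Closed: final G1 returns to the first vertex.

**Shape 2** — `<rect>` rectangle, stroke `#ff00ff` → engrave (S289, F2970). Machine vertices: (41.07,157.52) → (64.65,157.52) → (64.65,63.98) → (41.07,63.98) → (41.07,157.52). Closed: final G1 returns to the first vertex.

**Shape 3** — `<path>` closed polygon, stroke `#008000` → score (S520, F1588). Machine vertices: (90.40,166.18) → (24.39,41.29) → (237.02,119.97) → (90.40,166.18). Closed: final G1 returns to the first vertex.

**Shape 4** — `<polygon>` rectangle, stroke `#ff0000` → cut (S830, F1255). Machine vertices: (17.67,166.81) → (116.67,166.81) → (116.67,72.71) → (17.67,72.71) → (17.67,166.81). Closed: final G1 returns to the first vertex.

**Shape 5** — `<line>` line segment, stroke `#008000` → score (S520, F1588). Machine vertices: (37.90,14.10) → (106.39,178.70). Open path.

**Shape 6** — `<polygon>` rectangle, stroke `#ff0000` → cut (S830, F1255). Machine vertices: (110.50,175.08) → (167.84,175.08) → (167.84,97.10) → (110.50,97.10) → (110.50,175.08). Closed: final G1 returns to the first vertex.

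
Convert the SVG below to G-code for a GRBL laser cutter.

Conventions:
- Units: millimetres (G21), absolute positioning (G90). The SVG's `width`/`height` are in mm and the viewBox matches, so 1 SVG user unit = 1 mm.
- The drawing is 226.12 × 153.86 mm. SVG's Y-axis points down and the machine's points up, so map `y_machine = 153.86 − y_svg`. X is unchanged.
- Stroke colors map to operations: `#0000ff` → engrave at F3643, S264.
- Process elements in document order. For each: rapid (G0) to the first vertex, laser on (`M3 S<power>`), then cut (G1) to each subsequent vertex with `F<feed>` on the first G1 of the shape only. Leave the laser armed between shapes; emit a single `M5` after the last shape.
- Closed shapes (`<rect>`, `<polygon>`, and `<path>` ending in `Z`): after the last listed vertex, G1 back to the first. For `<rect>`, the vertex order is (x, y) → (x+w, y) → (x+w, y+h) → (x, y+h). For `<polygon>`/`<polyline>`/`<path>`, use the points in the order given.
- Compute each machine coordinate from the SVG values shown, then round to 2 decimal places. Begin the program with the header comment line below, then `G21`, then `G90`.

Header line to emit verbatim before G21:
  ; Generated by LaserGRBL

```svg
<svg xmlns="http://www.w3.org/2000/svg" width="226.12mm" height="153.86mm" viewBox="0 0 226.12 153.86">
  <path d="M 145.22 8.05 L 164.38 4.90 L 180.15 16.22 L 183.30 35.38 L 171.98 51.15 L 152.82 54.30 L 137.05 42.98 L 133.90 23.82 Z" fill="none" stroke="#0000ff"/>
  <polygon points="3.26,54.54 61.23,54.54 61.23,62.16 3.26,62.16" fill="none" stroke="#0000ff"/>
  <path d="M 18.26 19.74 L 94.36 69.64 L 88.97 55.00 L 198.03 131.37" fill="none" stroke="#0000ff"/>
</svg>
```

; Generated by LaserGRBL
G21
G90
G0 X145.22 Y145.81
M3 S264
G1 X164.38 Y148.96 F3643
G1 X180.15 Y137.64
G1 X183.30 Y118.48
G1 X171.98 Y102.71
G1 X152.82 Y99.56
G1 X137.05 Y110.88
G1 X133.90 Y130.04
G1 X145.22 Y145.81
G0 X3.26 Y99.32
M3 S264
G1 X61.23 Y99.32 F3643
G1 X61.23 Y91.70
G1 X3.26 Y91.70
G1 X3.26 Y99.32
G0 X18.26 Y134.12
M3 S264
G1 X94.36 Y84.22 F3643
G1 X88.97 Y98.86
G1 X198.03 Y22.49
M5

viewBox `0 0 226.12 153.86` with mm width/height → 1 unit = 1 mm. Flip: y_m = 153.86 − y_svg.

**Shape 1** — `<path>` regular polygon, stroke `#0000ff` → engrave (S264, F3643). Machine vertices: (145.22,145.81) → (164.38,148.96) → (180.15,137.64) → (183.30,118.48) → (171.98,102.71) → (152.82,99.56) → (137.05,110.88) → (133.90,130.04) → (145.22,145.81). Closed: final G1 returns to the first vertex.

**Shape 2** — `<polygon>` rectangle, stroke `#0000ff` → engrave (S264, F3643). Machine vertices: (3.26,99.32) → (61.23,99.32) → (61.23,91.70) → (3.26,91.70) → (3.26,99.32). Closed: final G1 returns to the first vertex.

**Shape 3** — `<path>` open polyline, stroke `#0000ff` → engrave (S264, F3643). Machine vertices: (18.26,134.12) → (94.36,84.22) → (88.97,98.86) → (198.03,22.49). Open path.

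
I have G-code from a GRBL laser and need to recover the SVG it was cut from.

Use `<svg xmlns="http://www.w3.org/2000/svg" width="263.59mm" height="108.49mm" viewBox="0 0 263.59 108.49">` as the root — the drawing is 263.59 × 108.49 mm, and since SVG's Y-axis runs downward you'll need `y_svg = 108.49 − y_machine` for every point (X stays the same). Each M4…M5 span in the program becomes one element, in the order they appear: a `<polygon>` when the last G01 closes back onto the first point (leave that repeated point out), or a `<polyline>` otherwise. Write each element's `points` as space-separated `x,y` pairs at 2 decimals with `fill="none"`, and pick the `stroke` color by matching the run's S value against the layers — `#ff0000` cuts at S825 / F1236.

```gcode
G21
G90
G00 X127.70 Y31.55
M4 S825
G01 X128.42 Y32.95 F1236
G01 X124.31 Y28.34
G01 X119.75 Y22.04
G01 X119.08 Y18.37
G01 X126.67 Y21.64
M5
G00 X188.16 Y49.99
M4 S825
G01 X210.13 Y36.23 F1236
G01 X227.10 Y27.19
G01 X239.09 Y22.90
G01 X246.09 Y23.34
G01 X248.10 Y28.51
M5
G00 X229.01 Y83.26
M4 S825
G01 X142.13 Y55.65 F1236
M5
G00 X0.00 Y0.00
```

Each laser-on run becomes one SVG element. Flip Y back into SVG space with y_svg = 108.49 − y_machine. Every run uses S825, so all elements get stroke `#ff0000` (cut).

Run 1: The run is open, so emit a `<polyline>` with points (Y-flipped): 127.70,76.94 128.42,75.54 124.31,80.15 119.75,86.45 119.08,90.12 126.67,86.85.

Run 2: The run is open, so emit a `<polyline>` with points (Y-flipped): 188.16,58.50 210.13,72.26 227.10,81.30 239.09,85.59 246.09,85.15 248.10,79.98.

Run 3: The run is open, so emit a `<polyline>` with points (Y-flipped): 229.01,25.23 142.13,52.84.

<svg xmlns="http://www.w3.org/2000/svg" width="263.59mm" height="108.49mm" viewBox="0 0 263.59 108.49">
  <polyline points="127.70,76.94 128.42,75.54 124.31,80.15 119.75,86.45 119.08,90.12 126.67,86.85" fill="none" stroke="#ff0000"/>
  <polyline points="188.16,58.50 210.13,72.26 227.10,81.30 239.09,85.59 246.09,85.15 248.10,79.98" fill="none" stroke="#ff0000"/>
  <polyline points="229.01,25.23 142.13,52.84" fill="none" stroke="#ff0000"/>
</svg>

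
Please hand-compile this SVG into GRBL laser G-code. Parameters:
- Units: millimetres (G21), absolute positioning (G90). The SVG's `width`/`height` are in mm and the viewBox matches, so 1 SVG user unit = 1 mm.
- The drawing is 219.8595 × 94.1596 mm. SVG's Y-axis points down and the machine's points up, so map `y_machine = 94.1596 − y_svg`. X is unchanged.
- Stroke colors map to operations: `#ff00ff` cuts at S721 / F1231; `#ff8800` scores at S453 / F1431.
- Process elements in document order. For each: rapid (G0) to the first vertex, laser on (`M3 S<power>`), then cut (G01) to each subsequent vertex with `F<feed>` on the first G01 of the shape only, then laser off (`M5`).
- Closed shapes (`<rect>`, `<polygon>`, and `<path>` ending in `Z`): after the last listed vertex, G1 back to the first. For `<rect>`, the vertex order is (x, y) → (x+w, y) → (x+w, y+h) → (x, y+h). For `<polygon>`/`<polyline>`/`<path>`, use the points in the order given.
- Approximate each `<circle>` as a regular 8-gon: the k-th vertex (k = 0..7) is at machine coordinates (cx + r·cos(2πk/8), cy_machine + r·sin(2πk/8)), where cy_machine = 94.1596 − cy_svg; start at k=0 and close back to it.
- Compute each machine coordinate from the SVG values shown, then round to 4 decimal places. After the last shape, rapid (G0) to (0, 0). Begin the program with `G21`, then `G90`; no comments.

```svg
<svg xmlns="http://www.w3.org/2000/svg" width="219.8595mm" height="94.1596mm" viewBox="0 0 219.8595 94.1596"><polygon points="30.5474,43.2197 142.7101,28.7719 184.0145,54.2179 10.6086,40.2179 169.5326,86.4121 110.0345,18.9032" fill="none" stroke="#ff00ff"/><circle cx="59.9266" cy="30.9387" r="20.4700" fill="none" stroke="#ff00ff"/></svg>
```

G21
G90
G0 X30.5474 Y50.9399
M3 S721
G01 X142.7101 Y65.3877 F1231
G01 X184.0145 Y39.9417
G01 X10.6086 Y53.9417
G01 X169.5326 Y7.7475
G01 X110.0345 Y75.2564
G01 X30.5474 Y50.9399
M5
G0 X80.3966 Y63.2209
M3 S721
G01 X74.4011 Y77.6954 F1231
G01 X59.9266 Y83.6909
G01 X45.4521 Y77.6954
G01 X39.4566 Y63.2209
G01 X45.4521 Y48.7464
G01 X59.9266 Y42.7509
G01 X74.4011 Y48.7464
G01 X80.3966 Y63.2209
M5
G0 X0.0000 Y0.0000

Since the viewBox matches the mm dimensions, user units are millimetres directly. The only transform is the Y-flip y_m = 94.1596 − y_svg.

Shape 1 is a closed polygon drawn with `<polygon>`. Its stroke #ff00ff means cut at S721, F1231. After flipping Y the toolpath is (30.5474,50.9399) → (142.7101,65.3877) → (184.0145,39.9417) → (10.6086,53.9417) → (169.5326,7.7475) → (110.0345,75.2564) → (30.5474,50.9399), returning to the start.

Shape 2 is a circle drawn with `<circle>`. Its stroke #ff00ff means cut at S721, F1231. After flipping Y the toolpath is (80.3966,63.2209) → (74.4011,77.6954) → (59.9266,83.6909) → (45.4521,77.6954) → (39.4566,63.2209) → (45.4521,48.7464) → (59.9266,42.7509) → (74.4011,48.7464) → (80.3966,63.2209), returning to the start.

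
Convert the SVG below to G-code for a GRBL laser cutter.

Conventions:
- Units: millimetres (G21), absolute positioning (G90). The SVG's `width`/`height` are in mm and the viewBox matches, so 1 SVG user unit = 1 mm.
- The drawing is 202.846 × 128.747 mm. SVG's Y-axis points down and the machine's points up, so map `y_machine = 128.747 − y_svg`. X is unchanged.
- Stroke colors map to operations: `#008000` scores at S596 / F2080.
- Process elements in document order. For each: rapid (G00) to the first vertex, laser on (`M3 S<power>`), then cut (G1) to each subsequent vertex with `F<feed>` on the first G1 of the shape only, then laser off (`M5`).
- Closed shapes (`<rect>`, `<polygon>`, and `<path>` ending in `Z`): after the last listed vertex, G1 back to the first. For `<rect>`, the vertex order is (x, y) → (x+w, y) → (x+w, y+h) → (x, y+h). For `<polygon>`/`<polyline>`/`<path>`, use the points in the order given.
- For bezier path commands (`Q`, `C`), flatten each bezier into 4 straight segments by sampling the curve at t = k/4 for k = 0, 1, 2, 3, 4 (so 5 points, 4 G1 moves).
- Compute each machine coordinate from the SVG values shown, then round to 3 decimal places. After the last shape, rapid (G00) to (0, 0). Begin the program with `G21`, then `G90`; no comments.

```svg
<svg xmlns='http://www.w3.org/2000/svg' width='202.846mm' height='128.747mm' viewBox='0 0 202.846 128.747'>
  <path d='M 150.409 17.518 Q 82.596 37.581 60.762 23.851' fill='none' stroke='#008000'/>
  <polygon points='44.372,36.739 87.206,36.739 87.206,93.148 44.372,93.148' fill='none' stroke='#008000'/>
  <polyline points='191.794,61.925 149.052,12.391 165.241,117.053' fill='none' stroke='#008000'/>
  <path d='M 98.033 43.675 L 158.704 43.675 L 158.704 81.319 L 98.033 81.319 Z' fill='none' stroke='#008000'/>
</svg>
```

G21
G90
G00 X150.409 Y111.229
M3 S596
G1 X119.376 Y103.310 F2080
G1 X94.091 Y99.614
G1 X74.553 Y100.143
G1 X60.762 Y104.896
M5
G00 X44.372 Y92.008
M3 S596
G1 X87.206 Y92.008 F2080
G1 X87.206 Y35.599
G1 X44.372 Y35.599
G1 X44.372 Y92.008
M5
G00 X191.794 Y66.822
M3 S596
G1 X149.052 Y116.356 F2080
G1 X165.241 Y11.694
M5
G00 X98.033 Y85.072
M3 S596
G1 X158.704 Y85.072 F2080
G1 X158.704 Y47.428
G1 X98.033 Y47.428
G1 X98.033 Y85.072
M5
G00 X0.000 Y0.000

Since the viewBox matches the mm dimensions, user units are millimetres directly. The only transform is the Y-flip y_m = 128.747 − y_svg.

Shape 1 is a quadratic bezier drawn with `<path>`. Its stroke #008000 means score at S596, F2080. After flipping Y the toolpath is (150.409,111.229) → (119.376,103.310) → (94.091,99.614) → (74.553,100.143) → (60.762,104.896).

Shape 2 is a rectangle drawn with `<polygon>`. Its stroke #008000 means score at S596, F2080. After flipping Y the toolpath is (44.372,92.008) → (87.206,92.008) → (87.206,35.599) → (44.372,35.599) → (44.372,92.008), returning to the start.

Shape 3 is a open polyline drawn with `<polyline>`. Its stroke #008000 means score at S596, F2080. After flipping Y the toolpath is (191.794,66.822) → (149.052,116.356) → (165.241,11.694).

Shape 4 is a rectangle drawn with `<path>`. Its stroke #008000 means score at S596, F2080. After flipping Y the toolpath is (98.033,85.072) → (158.704,85.072) → (158.704,47.428) → (98.033,47.428) → (98.033,85.072), returning to the start.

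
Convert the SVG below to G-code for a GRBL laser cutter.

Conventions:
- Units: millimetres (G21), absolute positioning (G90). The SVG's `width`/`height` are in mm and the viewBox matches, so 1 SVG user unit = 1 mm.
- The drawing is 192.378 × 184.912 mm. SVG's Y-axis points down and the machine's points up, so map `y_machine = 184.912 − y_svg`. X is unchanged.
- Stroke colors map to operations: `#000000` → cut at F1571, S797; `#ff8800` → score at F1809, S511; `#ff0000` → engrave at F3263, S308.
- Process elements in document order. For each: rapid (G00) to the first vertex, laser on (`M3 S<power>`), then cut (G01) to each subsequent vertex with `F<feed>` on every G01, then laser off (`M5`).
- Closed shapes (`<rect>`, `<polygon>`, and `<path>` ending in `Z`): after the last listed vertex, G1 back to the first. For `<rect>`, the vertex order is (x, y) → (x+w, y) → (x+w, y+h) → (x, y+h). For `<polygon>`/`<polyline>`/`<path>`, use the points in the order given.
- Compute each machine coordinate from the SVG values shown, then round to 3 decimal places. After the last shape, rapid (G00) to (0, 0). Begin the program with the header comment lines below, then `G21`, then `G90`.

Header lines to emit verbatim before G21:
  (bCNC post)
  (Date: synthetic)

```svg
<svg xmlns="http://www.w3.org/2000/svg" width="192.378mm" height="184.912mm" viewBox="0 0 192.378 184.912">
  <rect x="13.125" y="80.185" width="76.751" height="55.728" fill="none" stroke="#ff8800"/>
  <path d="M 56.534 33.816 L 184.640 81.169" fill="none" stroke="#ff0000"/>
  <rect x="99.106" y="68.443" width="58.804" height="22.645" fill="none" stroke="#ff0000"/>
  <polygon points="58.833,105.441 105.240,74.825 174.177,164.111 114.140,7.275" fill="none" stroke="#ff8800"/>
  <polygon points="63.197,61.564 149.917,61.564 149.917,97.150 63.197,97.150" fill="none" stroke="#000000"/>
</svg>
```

viewBox `0 0 192.378 184.912` with mm width/height → 1 unit = 1 mm. Flip: y_m = 184.912 − y_svg.

**Shape 1** — `<rect>` rectangle, stroke `#ff8800` → score (S511, F1809). Machine vertices: (13.125,104.727) → (89.876,104.727) → (89.876,48.999) → (13.125,48.999) → (13.125,104.727). Closed: final G1 returns to the first vertex.

**Shape 2** — `<path>` line segment, stroke `#ff0000` → engrave (S308, F3263). Machine vertices: (56.534,151.096) → (184.640,103.743). Open path.

**Shape 3** — `<rect>` rectangle, stroke `#ff0000` → engrave (S308, F3263). Machine vertices: (99.106,116.469) → (157.910,116.469) → (157.910,93.824) → (99.106,93.824) → (99.106,116.469). Closed: final G1 returns to the first vertex.

**Shape 4** — `<polygon>` closed polygon, stroke `#ff8800` → score (S511, F1809). Machine vertices: (58.833,79.471) → (105.240,110.087) → (174.177,20.801) → (114.140,177.637) → (58.833,79.471). Closed: final G1 returns to the first vertex.

**Shape 5** — `<polygon>` rectangle, stroke `#000000` → cut (S797, F1571). Machine vertices: (63.197,123.348) → (149.917,123.348) → (149.917,87.762) → (63.197,87.762) → (63.197,123.348). Closed: final G1 returns to the first vertex.

(bCNC post)
(Date: synthetic)
G21
G90
G00 X13.125 Y104.727
M3 S511
G01 X89.876 Y104.727 F1809
G01 X89.876 Y48.999 F1809
G01 X13.125 Y48.999 F1809
G01 X13.125 Y104.727 F1809
M5
G00 X56.534 Y151.096
M3 S308
G01 X184.640 Y103.743 F3263
M5
G00 X99.106 Y116.469
M3 S308
G01 X157.910 Y116.469 F3263
G01 X157.910 Y93.824 F3263
G01 X99.106 Y93.824 F3263
G01 X99.106 Y116.469 F3263
M5
G00 X58.833 Y79.471
M3 S511
G01 X105.240 Y110.087 F1809
G01 X174.177 Y20.801 F1809
G01 X114.140 Y177.637 F1809
G01 X58.833 Y79.471 F1809
M5
G00 X63.197 Y123.348
M3 S797
G01 X149.917 Y123.348 F1571
G01 X149.917 Y87.762 F1571
G01 X63.197 Y87.762 F1571
G01 X63.197 Y123.348 F1571
M5
G00 X0.000 Y0.000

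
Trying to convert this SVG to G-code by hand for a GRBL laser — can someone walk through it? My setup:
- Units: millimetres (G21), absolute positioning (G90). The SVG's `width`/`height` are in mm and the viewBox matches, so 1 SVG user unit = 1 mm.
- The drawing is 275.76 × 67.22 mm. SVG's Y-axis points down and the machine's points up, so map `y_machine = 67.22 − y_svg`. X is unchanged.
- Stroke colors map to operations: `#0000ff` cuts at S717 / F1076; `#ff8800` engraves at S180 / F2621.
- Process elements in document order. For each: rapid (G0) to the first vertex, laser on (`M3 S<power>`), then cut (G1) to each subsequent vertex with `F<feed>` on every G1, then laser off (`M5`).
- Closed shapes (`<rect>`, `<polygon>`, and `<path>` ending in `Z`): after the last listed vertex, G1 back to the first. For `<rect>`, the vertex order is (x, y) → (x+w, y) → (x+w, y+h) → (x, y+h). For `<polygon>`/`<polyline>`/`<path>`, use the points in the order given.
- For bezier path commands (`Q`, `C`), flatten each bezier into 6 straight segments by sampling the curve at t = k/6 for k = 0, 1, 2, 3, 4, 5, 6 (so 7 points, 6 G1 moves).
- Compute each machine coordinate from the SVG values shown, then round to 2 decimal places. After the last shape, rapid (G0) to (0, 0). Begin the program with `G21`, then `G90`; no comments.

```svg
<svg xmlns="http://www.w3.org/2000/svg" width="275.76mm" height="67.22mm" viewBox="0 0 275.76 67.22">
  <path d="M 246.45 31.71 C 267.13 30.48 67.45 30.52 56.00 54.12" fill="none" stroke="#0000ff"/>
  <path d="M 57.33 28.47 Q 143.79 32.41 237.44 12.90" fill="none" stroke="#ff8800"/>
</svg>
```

1 u = 1 mm; y_m = 67.22 − y.

[1] `<path>` cubic bezier, #0000ff→cut S717 F1076: (246.45,35.51) → (240.32,35.92) → (208.81,35.49) → (163.27,33.62) → (115.06,29.67) → (75.52,23.04) → (56.00,13.10)

[2] `<path>` quadratic bezier, #ff8800→engrave S180 F2621: (57.33,38.75) → (86.35,38.09) → (115.77,38.73) → (145.59,40.67) → (175.81,43.92) → (206.42,48.47) → (237.44,54.32)

G21
G90
G0 X246.45 Y35.51
M3 S717
G1 X240.32 Y35.92 F1076
G1 X208.81 Y35.49 F1076
G1 X163.27 Y33.62 F1076
G1 X115.06 Y29.67 F1076
G1 X75.52 Y23.04 F1076
G1 X56.00 Y13.10 F1076
M5
G0 X57.33 Y38.75
M3 S180
G1 X86.35 Y38.09 F2621
G1 X115.77 Y38.73 F2621
G1 X145.59 Y40.67 F2621
G1 X175.81 Y43.92 F2621
G1 X206.42 Y48.47 F2621
G1 X237.44 Y54.32 F2621
M5
G0 X0.00 Y0.00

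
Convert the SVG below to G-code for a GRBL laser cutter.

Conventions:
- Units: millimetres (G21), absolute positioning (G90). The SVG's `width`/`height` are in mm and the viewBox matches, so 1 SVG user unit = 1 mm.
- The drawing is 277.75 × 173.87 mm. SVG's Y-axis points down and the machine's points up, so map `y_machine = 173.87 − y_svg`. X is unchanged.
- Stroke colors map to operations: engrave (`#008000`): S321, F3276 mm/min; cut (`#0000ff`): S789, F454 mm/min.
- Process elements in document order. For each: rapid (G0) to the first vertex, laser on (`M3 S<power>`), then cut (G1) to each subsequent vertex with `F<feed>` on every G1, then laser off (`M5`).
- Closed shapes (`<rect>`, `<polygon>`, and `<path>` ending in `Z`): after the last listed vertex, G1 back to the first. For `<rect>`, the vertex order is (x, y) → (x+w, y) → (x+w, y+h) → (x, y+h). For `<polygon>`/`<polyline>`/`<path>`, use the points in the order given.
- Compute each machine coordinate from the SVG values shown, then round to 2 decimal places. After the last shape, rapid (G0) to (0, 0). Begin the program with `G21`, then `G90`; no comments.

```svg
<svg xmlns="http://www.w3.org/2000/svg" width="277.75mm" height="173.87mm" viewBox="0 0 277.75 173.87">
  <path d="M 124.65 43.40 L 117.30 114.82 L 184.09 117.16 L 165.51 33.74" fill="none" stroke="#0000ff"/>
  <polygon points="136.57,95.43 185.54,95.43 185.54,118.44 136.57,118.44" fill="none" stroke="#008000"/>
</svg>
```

G21
G90
G0 X124.65 Y130.47
M3 S789
G1 X117.30 Y59.05 F454
G1 X184.09 Y56.71 F454
G1 X165.51 Y140.13 F454
M5
G0 X136.57 Y78.44
M3 S321
G1 X185.54 Y78.44 F3276
G1 X185.54 Y55.43 F3276
G1 X136.57 Y55.43 F3276
G1 X136.57 Y78.44 F3276
M5
G0 X0.00 Y0.00

viewBox `0 0 277.75 173.87` with mm width/height → 1 unit = 1 mm. Flip: y_m = 173.87 − y_svg.

**Shape 1** — `<path>` open polyline, stroke `#0000ff` → cut (S789, F454). Machine vertices: (124.65,130.47) → (117.30,59.05) → (184.09,56.71) → (165.51,140.13). Open path.

**Shape 2** — `<polygon>` rectangle, stroke `#008000` → engrave (S321, F3276). Machine vertices: (136.57,78.44) → (185.54,78.44) → (185.54,55.43) → (136.57,55.43) → (136.57,78.44). Closed: final G1 returns to the first vertex.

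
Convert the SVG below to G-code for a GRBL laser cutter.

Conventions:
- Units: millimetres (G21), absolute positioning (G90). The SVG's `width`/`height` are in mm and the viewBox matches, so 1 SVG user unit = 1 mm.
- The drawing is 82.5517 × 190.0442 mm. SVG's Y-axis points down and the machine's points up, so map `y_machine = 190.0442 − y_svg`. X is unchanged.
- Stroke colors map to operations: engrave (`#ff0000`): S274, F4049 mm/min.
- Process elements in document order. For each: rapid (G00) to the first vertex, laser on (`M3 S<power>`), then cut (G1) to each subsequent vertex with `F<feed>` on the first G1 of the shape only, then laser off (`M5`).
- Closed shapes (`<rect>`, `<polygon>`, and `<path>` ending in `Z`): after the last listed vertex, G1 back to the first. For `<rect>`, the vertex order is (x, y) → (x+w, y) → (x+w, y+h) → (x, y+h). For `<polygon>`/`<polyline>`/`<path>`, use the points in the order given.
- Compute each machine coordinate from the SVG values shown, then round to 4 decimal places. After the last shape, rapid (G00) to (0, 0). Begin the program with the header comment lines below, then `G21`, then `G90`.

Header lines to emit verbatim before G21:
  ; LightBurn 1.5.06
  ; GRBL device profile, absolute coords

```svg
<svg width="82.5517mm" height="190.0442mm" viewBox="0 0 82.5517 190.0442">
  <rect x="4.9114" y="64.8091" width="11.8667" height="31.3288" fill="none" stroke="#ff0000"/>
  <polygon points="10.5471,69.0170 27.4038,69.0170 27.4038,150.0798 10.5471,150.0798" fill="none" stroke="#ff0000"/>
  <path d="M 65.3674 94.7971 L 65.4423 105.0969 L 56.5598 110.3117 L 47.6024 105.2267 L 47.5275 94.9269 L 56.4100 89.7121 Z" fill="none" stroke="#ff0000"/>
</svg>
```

Since the viewBox matches the mm dimensions, user units are millimetres directly. The only transform is the Y-flip y_m = 190.0442 − y_svg.

Shape 1 is a rectangle drawn with `<rect>`. Its stroke #ff0000 means engrave at S274, F4049. After flipping Y the toolpath is (4.9114,125.2351) → (16.7781,125.2351) → (16.7781,93.9063) → (4.9114,93.9063) → (4.9114,125.2351), returning to the start.

Shape 2 is a rectangle drawn with `<polygon>`. Its stroke #ff0000 means engrave at S274, F4049. After flipping Y the toolpath is (10.5471,121.0272) → (27.4038,121.0272) → (27.4038,39.9644) → (10.5471,39.9644) → (10.5471,121.0272), returning to the start.

Shape 3 is a regular polygon drawn with `<path>`. Its stroke #ff0000 means engrave at S274, F4049. After flipping Y the toolpath is (65.3674,95.2471) → (65.4423,84.9473) → (56.5598,79.7325) → (47.6024,84.8175) → (47.5275,95.1173) → (56.4100,100.3321) → (65.3674,95.2471), returning to the start.

; LightBurn 1.5.06
; GRBL device profile, absolute coords
G21
G90
G00 X4.9114 Y125.2351
M3 S274
G1 X16.7781 Y125.2351 F4049
G1 X16.7781 Y93.9063
G1 X4.9114 Y93.9063
G1 X4.9114 Y125.2351
M5
G00 X10.5471 Y121.0272
M3 S274
G1 X27.4038 Y121.0272 F4049
G1 X27.4038 Y39.9644
G1 X10.5471 Y39.9644
G1 X10.5471 Y121.0272
M5
G00 X65.3674 Y95.2471
M3 S274
G1 X65.4423 Y84.9473 F4049
G1 X56.5598 Y79.7325
G1 X47.6024 Y84.8175
G1 X47.5275 Y95.1173
G1 X56.4100 Y100.3321
G1 X65.3674 Y95.2471
M5
G00 X0.0000 Y0.0000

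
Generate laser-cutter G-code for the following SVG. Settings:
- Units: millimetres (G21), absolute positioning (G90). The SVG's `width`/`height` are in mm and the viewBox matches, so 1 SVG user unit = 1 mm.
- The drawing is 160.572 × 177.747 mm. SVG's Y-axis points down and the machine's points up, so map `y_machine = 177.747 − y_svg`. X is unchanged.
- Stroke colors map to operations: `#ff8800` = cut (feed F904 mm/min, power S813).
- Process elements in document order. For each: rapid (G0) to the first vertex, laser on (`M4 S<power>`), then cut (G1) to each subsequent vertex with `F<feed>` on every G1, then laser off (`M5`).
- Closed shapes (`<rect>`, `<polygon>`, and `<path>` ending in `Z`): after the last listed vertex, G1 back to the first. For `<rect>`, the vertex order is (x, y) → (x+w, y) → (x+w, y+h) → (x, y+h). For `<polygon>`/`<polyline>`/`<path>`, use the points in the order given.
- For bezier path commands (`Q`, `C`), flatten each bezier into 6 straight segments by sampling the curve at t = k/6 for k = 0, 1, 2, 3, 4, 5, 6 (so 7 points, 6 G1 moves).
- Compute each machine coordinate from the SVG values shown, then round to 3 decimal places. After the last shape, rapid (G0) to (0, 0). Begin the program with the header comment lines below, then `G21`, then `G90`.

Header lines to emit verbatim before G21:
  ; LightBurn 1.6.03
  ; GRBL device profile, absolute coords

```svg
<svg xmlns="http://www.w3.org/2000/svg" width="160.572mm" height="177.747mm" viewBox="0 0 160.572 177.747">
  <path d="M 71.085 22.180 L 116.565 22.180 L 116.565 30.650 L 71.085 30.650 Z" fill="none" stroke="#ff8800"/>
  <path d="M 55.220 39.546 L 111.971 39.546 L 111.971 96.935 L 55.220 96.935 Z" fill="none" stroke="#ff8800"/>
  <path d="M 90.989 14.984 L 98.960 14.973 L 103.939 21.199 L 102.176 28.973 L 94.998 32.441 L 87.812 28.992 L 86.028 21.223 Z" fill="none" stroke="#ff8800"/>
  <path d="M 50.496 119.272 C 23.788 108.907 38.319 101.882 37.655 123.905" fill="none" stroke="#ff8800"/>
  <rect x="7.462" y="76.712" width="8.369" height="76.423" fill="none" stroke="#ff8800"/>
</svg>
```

; LightBurn 1.6.03
; GRBL device profile, absolute coords
G21
G90
G0 X71.085 Y155.567
M4 S813
G1 X116.565 Y155.567 F904
G1 X116.565 Y147.097 F904
G1 X71.085 Y147.097 F904
G1 X71.085 Y155.567 F904
M5
G0 X55.220 Y138.201
M4 S813
G1 X111.971 Y138.201 F904
G1 X111.971 Y80.812 F904
G1 X55.220 Y80.812 F904
G1 X55.220 Y138.201 F904
M5
G0 X90.989 Y162.763
M4 S813
G1 X98.960 Y162.774 F904
G1 X103.939 Y156.548 F904
G1 X102.176 Y148.774 F904
G1 X94.998 Y145.306 F904
G1 X87.812 Y148.755 F904
G1 X86.028 Y156.524 F904
G1 X90.989 Y162.763 F904
M5
G0 X50.496 Y58.475
M4 S813
G1 X40.317 Y63.260 F904
G1 X35.444 Y66.775 F904
G1 X34.309 Y68.304 F904
G1 X35.344 Y67.134 F904
G1 X36.982 Y62.552 F904
G1 X37.655 Y53.842 F904
M5
G0 X7.462 Y101.035
M4 S813
G1 X15.831 Y101.035 F904
G1 X15.831 Y24.612 F904
G1 X7.462 Y24.612 F904
G1 X7.462 Y101.035 F904
M5
G0 X0.000 Y0.000

viewBox `0 0 160.572 177.747` with mm width/height → 1 unit = 1 mm. Flip: y_m = 177.747 − y_svg.

**Shape 1** — `<path>` rectangle, stroke `#ff8800` → cut (S813, F904). Machine vertices: (71.085,155.567) → (116.565,155.567) → (116.565,147.097) → (71.085,147.097) → (71.085,155.567). Closed: final G1 returns to the first vertex.

**Shape 2** — `<path>` rectangle, stroke `#ff8800` → cut (S813, F904). Machine vertices: (55.220,138.201) → (111.971,138.201) → (111.971,80.812) → (55.220,80.812) → (55.220,138.201). Closed: final G1 returns to the first vertex.

**Shape 3** — `<path>` regular polygon, stroke `#ff8800` → cut (S813, F904). Machine vertices: (90.989,162.763) → (98.960,162.774) → (103.939,156.548) → (102.176,148.774) → (94.998,145.306) → (87.812,148.755) → (86.028,156.524) → (90.989,162.763). Closed: final G1 returns to the first vertex.

**Shape 4** — `<path>` cubic bezier, stroke `#ff8800` → cut (S813, F904). Control points (SVG): P0=(50.496,119.272), P1=(23.788,108.907), P2=(38.319,101.882), P3=(37.655,123.905); sampled at t=k/6. Machine vertices: (50.496,58.475) → (40.317,63.260) → (35.444,66.775) → (34.309,68.304) → (35.344,67.134) → (36.982,62.552) → (37.655,53.842). Open path.

**Shape 5** — `<rect>` rectangle, stroke `#ff8800` → cut (S813, F904). Machine vertices: (7.462,101.035) → (15.831,101.035) → (15.831,24.612) → (7.462,24.612) → (7.462,101.035). Closed: final G1 returns to the first vertex.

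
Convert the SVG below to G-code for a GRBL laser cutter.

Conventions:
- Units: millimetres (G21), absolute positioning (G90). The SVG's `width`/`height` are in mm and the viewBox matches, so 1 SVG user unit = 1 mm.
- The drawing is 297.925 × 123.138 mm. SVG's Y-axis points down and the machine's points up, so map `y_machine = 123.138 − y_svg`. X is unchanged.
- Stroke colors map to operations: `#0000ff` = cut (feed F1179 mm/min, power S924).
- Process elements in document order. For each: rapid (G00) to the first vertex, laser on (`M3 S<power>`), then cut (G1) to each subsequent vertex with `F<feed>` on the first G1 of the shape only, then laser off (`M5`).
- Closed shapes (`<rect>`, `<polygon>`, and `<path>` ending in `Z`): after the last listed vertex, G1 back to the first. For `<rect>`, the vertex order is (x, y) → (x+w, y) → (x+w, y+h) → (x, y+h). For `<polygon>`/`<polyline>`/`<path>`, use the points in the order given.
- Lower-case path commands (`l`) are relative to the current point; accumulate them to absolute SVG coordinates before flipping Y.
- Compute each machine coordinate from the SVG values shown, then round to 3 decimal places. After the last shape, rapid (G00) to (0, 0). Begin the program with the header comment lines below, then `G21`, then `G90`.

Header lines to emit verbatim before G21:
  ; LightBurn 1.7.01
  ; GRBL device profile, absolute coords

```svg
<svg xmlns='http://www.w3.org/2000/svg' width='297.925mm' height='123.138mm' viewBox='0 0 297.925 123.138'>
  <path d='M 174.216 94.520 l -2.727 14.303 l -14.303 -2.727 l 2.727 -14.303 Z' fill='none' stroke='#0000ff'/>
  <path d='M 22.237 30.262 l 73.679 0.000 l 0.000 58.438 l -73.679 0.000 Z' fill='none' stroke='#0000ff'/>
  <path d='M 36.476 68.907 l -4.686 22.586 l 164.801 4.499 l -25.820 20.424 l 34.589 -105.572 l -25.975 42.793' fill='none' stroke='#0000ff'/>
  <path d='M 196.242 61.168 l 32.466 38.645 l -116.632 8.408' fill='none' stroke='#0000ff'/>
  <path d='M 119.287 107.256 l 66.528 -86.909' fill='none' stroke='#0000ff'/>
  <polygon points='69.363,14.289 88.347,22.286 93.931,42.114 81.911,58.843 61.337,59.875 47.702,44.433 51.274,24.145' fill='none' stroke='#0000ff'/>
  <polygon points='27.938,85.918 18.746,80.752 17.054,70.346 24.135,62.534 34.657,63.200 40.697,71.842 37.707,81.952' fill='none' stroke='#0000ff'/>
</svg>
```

; LightBurn 1.7.01
; GRBL device profile, absolute coords
G21
G90
G00 X174.216 Y28.618
M3 S924
G1 X171.489 Y14.315 F1179
G1 X157.186 Y17.042
G1 X159.913 Y31.345
G1 X174.216 Y28.618
M5
G00 X22.237 Y92.876
M3 S924
G1 X95.916 Y92.876 F1179
G1 X95.916 Y34.438
G1 X22.237 Y34.438
G1 X22.237 Y92.876
M5
G00 X36.476 Y54.231
M3 S924
G1 X31.790 Y31.645 F1179
G1 X196.591 Y27.146
G1 X170.771 Y6.722
G1 X205.360 Y112.294
G1 X179.385 Y69.501
M5
G00 X196.242 Y61.970
M3 S924
G1 X228.708 Y23.325 F1179
G1 X112.076 Y14.917
M5
G00 X119.287 Y15.882
M3 S924
G1 X185.815 Y102.791 F1179
M5
G00 X69.363 Y108.849
M3 S924
G1 X88.347 Y100.852 F1179
G1 X93.931 Y81.024
G1 X81.911 Y64.295
G1 X61.337 Y63.263
G1 X47.702 Y78.705
G1 X51.274 Y98.993
G1 X69.363 Y108.849
M5
G00 X27.938 Y37.220
M3 S924
G1 X18.746 Y42.386 F1179
G1 X17.054 Y52.792
G1 X24.135 Y60.604
G1 X34.657 Y59.938
G1 X40.697 Y51.296
G1 X37.707 Y41.186
G1 X27.938 Y37.220
M5
G00 X0.000 Y0.000

1 u = 1 mm; y_m = 123.138 − y.

[1] `<path>` regular polygon, #0000ff→cut S924 F1179: (174.216,28.618) → (171.489,14.315) → (157.186,17.042) → (159.913,31.345) → (174.216,28.618) (closed)

[2] `<path>` rectangle, #0000ff→cut S924 F1179: (22.237,92.876) → (95.916,92.876) → (95.916,34.438) → (22.237,34.438) → (22.237,92.876) (closed)

[3] `<path>` open polyline, #0000ff→cut S924 F1179: (36.476,54.231) → (31.790,31.645) → (196.591,27.146) → (170.771,6.722) → (205.360,112.294) → (179.385,69.501)

[4] `<path>` open polyline, #0000ff→cut S924 F1179: (196.242,61.970) → (228.708,23.325) → (112.076,14.917)

[5] `<path>` line segment, #0000ff→cut S924 F1179: (119.287,15.882) → (185.815,102.791)

[6] `<polygon>` regular polygon, #0000ff→cut S924 F1179: (69.363,108.849) → (88.347,100.852) → (93.931,81.024) → (81.911,64.295) → (61.337,63.263) → (47.702,78.705) → (51.274,98.993) → (69.363,108.849) (closed)

[7] `<polygon>` regular polygon, #0000ff→cut S924 F1179: (27.938,37.220) → (18.746,42.386) → (17.054,52.792) → (24.135,60.604) → (34.657,59.938) → (40.697,51.296) → (37.707,41.186) → (27.938,37.220) (closed)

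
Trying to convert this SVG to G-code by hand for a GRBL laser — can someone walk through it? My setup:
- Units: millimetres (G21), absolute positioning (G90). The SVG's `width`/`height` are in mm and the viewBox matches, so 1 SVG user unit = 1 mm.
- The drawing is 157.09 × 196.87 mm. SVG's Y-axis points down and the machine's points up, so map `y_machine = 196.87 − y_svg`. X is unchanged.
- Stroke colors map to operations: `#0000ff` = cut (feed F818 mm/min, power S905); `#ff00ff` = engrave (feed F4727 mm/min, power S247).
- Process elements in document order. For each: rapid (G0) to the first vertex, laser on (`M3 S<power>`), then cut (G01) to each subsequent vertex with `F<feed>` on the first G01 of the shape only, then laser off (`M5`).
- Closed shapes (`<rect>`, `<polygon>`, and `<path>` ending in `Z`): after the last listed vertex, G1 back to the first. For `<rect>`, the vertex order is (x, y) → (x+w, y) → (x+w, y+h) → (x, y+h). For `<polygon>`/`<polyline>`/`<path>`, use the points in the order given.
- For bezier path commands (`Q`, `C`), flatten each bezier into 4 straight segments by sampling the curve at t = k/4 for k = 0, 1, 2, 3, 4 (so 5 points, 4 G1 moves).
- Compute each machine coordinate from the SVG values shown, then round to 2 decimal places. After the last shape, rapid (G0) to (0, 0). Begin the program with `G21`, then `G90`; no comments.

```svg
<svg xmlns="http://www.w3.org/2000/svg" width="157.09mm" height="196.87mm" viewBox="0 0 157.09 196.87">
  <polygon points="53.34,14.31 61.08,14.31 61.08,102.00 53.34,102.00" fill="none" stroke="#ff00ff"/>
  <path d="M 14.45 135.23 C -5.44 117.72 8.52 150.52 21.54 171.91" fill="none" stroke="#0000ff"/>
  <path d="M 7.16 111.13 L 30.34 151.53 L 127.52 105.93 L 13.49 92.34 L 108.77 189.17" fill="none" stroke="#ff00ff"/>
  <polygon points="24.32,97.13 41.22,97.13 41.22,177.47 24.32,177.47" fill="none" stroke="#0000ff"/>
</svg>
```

viewBox `0 0 157.09 196.87` with mm width/height → 1 unit = 1 mm. Flip: y_m = 196.87 − y_svg.

**Shape 1** — `<polygon>` rectangle, stroke `#ff00ff` → engrave (S247, F4727). Machine vertices: (53.34,182.56) → (61.08,182.56) → (61.08,94.87) → (53.34,94.87) → (53.34,182.56). Closed: final G1 returns to the first vertex.

**Shape 2** — `<path>` cubic bezier, stroke `#0000ff` → cut (S905, F818). Control points (SVG): P0=(14.45,135.23), P1=(-5.44,117.72), P2=(8.52,150.52), P3=(21.54,171.91); sampled at t=k/4. Machine vertices: (14.45,61.64) → (5.34,66.30) → (5.65,57.89) → (12.14,42.18) → (21.54,24.96). Open path.

**Shape 3** — `<path>` open polyline, stroke `#ff00ff` → engrave (S247, F4727). Machine vertices: (7.16,85.74) → (30.34,45.34) → (127.52,90.94) → (13.49,104.53) → (108.77,7.70). Open path.

**Shape 4** — `<polygon>` rectangle, stroke `#0000ff` → cut (S905, F818). Machine vertices: (24.32,99.74) → (41.22,99.74) → (41.22,19.40) → (24.32,19.40) → (24.32,99.74). Closed: final G1 returns to the first vertex.

G21
G90
G0 X53.34 Y182.56
M3 S247
G01 X61.08 Y182.56 F4727
G01 X61.08 Y94.87
G01 X53.34 Y94.87
G01 X53.34 Y182.56
M5
G0 X14.45 Y61.64
M3 S905
G01 X5.34 Y66.30 F818
G01 X5.65 Y57.89
G01 X12.14 Y42.18
G01 X21.54 Y24.96
M5
G0 X7.16 Y85.74
M3 S247
G01 X30.34 Y45.34 F4727
G01 X127.52 Y90.94
G01 X13.49 Y104.53
G01 X108.77 Y7.70
M5
G0 X24.32 Y99.74
M3 S905
G01 X41.22 Y99.74 F818
G01 X41.22 Y19.40
G01 X24.32 Y19.40
G01 X24.32 Y99.74
M5
G0 X0.00 Y0.00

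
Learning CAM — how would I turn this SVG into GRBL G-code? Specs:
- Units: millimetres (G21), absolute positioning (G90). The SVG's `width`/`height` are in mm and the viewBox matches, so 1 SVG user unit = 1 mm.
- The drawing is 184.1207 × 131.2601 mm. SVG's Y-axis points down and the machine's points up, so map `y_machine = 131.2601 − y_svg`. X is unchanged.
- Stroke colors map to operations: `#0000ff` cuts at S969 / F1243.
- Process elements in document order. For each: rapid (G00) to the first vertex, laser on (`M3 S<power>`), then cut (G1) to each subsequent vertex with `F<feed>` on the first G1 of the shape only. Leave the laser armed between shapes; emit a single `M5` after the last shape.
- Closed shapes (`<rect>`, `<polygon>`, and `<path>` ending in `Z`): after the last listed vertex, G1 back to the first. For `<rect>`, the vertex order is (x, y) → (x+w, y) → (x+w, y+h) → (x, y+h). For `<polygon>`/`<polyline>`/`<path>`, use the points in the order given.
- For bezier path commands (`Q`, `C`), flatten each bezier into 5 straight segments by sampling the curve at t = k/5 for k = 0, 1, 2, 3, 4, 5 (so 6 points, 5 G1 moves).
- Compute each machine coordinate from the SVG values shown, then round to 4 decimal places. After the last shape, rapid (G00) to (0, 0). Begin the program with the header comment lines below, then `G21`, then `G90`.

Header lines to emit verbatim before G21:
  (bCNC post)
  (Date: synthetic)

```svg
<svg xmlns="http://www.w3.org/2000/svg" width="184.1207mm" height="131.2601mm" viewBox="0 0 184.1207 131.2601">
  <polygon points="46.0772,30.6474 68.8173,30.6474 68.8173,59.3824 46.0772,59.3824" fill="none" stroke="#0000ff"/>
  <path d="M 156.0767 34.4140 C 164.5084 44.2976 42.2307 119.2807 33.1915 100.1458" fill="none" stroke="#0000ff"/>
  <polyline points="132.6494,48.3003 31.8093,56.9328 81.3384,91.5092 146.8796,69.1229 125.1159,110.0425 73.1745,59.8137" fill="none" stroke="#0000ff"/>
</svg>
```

viewBox `0 0 184.1207 131.2601` with mm width/height → 1 unit = 1 mm. Flip: y_m = 131.2601 − y_svg.

**Shape 1** — `<polygon>` rectangle, stroke `#0000ff` → cut (S969, F1243). Machine vertices: (46.0772,100.6127) → (68.8173,100.6127) → (68.8173,71.8777) → (46.0772,71.8777) → (46.0772,100.6127). Closed: final G1 returns to the first vertex.

**Shape 2** — `<path>` cubic bezier, stroke `#0000ff` → cut (S969, F1243). Control points (SVG): P0=(156.0767,34.4140), P1=(164.5084,44.2976), P2=(42.2307,119.2807), P3=(33.1915,100.1458); sampled at t=k/5. Machine vertices: (156.0767,96.8461) → (147.4022,84.3777) → (119.0669,63.9279) → (82.7804,43.1391) → (50.2521,29.6538) → (33.1915,31.1143). Open path.

**Shape 3** — `<polyline>` open polyline, stroke `#0000ff` → cut (S969, F1243). Machine vertices: (132.6494,82.9598) → (31.8093,74.3273) → (81.3384,39.7509) → (146.8796,62.1372) → (125.1159,21.2176) → (73.1745,71.4464). Open path.

(bCNC post)
(Date: synthetic)
G21
G90
G00 X46.0772 Y100.6127
M3 S969
G1 X68.8173 Y100.6127 F1243
G1 X68.8173 Y71.8777
G1 X46.0772 Y71.8777
G1 X46.0772 Y100.6127
G00 X156.0767 Y96.8461
M3 S969
G1 X147.4022 Y84.3777 F1243
G1 X119.0669 Y63.9279
G1 X82.7804 Y43.1391
G1 X50.2521 Y29.6538
G1 X33.1915 Y31.1143
G00 X132.6494 Y82.9598
M3 S969
G1 X31.8093 Y74.3273 F1243
G1 X81.3384 Y39.7509
G1 X146.8796 Y62.1372
G1 X125.1159 Y21.2176
G1 X73.1745 Y71.4464
M5
G00 X0.0000 Y0.0000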